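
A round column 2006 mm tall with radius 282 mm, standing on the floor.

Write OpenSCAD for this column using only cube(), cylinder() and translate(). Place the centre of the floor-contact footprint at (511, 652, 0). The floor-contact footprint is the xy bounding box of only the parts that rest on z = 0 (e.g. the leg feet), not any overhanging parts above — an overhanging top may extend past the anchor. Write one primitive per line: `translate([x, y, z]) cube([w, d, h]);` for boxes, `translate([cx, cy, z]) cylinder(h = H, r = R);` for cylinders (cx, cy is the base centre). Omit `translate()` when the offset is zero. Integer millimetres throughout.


translate([511, 652, 0]) cylinder(h = 2006, r = 282);


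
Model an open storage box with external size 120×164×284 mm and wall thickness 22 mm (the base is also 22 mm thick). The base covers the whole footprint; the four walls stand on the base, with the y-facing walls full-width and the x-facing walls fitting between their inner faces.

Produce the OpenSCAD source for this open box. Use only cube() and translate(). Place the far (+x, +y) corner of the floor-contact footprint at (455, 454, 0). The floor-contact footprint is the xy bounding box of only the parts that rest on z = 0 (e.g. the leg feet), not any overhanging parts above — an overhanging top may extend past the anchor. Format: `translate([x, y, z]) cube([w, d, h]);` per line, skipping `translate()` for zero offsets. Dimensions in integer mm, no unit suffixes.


translate([335, 290, 0]) cube([120, 164, 22]);
translate([335, 290, 22]) cube([120, 22, 262]);
translate([335, 432, 22]) cube([120, 22, 262]);
translate([335, 312, 22]) cube([22, 120, 262]);
translate([433, 312, 22]) cube([22, 120, 262]);


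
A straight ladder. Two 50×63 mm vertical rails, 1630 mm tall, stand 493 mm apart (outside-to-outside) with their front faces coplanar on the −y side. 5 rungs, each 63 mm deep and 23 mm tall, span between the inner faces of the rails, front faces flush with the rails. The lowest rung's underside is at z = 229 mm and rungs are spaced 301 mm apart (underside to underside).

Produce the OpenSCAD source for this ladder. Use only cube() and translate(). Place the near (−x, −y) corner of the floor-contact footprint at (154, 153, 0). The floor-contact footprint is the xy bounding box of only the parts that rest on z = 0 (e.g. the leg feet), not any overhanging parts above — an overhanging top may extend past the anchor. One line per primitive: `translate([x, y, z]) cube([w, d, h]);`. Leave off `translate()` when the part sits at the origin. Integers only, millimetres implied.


translate([154, 153, 0]) cube([50, 63, 1630]);
translate([597, 153, 0]) cube([50, 63, 1630]);
translate([204, 153, 229]) cube([393, 63, 23]);
translate([204, 153, 530]) cube([393, 63, 23]);
translate([204, 153, 831]) cube([393, 63, 23]);
translate([204, 153, 1132]) cube([393, 63, 23]);
translate([204, 153, 1433]) cube([393, 63, 23]);


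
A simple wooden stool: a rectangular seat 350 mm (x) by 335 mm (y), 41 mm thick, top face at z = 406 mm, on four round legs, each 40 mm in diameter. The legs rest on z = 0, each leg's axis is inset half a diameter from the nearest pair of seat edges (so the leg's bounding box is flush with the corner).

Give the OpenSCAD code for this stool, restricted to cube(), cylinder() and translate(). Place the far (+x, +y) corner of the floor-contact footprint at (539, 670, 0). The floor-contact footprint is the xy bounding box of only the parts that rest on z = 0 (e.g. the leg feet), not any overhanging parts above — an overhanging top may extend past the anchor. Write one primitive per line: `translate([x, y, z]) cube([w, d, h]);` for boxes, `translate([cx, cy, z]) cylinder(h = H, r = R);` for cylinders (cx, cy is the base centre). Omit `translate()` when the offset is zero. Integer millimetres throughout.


translate([189, 335, 365]) cube([350, 335, 41]);
translate([209, 355, 0]) cylinder(h = 365, r = 20);
translate([519, 355, 0]) cylinder(h = 365, r = 20);
translate([209, 650, 0]) cylinder(h = 365, r = 20);
translate([519, 650, 0]) cylinder(h = 365, r = 20);


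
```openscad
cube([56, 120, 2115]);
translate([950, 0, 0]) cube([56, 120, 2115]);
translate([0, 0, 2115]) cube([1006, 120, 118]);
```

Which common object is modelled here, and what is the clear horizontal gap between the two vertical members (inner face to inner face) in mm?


A door frame. The clear opening width is 894 mm.

Two 2115 mm tall posts with a header on top — a door frame. The left jamb is 56 mm wide at x = 0; the right jamb starts at x = 950. The clear opening is 950 − 56 = 894 mm.


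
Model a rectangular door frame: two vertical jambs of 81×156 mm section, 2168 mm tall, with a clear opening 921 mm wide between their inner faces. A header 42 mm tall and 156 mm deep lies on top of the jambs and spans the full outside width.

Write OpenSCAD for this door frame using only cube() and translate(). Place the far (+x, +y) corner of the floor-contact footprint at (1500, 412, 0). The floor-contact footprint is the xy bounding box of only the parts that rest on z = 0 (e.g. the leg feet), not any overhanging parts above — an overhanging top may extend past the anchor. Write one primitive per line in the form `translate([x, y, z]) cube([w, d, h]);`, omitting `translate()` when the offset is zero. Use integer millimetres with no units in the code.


translate([417, 256, 0]) cube([81, 156, 2168]);
translate([1419, 256, 0]) cube([81, 156, 2168]);
translate([417, 256, 2168]) cube([1083, 156, 42]);


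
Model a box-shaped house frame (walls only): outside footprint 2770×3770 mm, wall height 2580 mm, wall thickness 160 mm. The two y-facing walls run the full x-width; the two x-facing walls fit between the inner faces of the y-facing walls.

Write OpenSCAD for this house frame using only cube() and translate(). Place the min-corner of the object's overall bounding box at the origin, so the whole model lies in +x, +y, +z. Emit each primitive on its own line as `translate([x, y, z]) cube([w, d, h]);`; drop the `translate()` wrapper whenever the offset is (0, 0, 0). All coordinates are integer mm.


cube([2770, 160, 2580]);
translate([0, 3610, 0]) cube([2770, 160, 2580]);
translate([0, 160, 0]) cube([160, 3450, 2580]);
translate([2610, 160, 0]) cube([160, 3450, 2580]);


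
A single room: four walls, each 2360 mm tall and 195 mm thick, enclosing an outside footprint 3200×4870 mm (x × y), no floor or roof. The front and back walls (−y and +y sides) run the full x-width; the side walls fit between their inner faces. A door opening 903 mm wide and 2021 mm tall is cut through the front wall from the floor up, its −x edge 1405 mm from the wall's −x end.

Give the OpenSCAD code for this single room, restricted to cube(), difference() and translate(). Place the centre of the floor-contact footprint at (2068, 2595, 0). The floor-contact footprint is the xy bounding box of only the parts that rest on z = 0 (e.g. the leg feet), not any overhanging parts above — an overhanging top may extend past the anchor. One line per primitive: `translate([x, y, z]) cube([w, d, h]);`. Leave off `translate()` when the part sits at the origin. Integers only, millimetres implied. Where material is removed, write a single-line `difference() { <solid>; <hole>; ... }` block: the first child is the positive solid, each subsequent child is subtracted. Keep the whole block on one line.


difference() { translate([468, 160, 0]) cube([3200, 195, 2360]); translate([1873, 160, 0]) cube([903, 195, 2021]); }
translate([468, 4835, 0]) cube([3200, 195, 2360]);
translate([468, 355, 0]) cube([195, 4480, 2360]);
translate([3473, 355, 0]) cube([195, 4480, 2360]);


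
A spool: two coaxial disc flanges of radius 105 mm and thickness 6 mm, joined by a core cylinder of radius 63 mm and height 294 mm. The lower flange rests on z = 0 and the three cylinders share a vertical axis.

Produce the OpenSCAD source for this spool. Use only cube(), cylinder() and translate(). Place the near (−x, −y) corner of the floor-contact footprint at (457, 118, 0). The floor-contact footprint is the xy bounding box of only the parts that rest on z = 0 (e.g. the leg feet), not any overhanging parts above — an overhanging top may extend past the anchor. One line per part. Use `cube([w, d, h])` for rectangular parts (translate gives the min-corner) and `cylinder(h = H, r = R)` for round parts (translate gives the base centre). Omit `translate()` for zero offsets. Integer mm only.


translate([562, 223, 0]) cylinder(h = 6, r = 105);
translate([562, 223, 6]) cylinder(h = 294, r = 63);
translate([562, 223, 300]) cylinder(h = 6, r = 105);


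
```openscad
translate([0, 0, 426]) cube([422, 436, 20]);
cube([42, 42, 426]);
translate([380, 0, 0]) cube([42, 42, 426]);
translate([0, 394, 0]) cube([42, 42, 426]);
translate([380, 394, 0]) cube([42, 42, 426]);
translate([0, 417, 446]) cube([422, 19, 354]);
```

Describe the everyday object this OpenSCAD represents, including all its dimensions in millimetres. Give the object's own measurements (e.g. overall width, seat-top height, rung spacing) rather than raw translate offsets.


A chair. The seat is a 422×436×20 mm slab with its top at z = 446 mm, on four 42×42 mm corner legs (flush with the seat edges, standing on z = 0). A flat backrest 19 mm thick, 354 mm tall, spans the full seat width and rises from the seat top along its +y edge, rear face flush with the rear of the seat.


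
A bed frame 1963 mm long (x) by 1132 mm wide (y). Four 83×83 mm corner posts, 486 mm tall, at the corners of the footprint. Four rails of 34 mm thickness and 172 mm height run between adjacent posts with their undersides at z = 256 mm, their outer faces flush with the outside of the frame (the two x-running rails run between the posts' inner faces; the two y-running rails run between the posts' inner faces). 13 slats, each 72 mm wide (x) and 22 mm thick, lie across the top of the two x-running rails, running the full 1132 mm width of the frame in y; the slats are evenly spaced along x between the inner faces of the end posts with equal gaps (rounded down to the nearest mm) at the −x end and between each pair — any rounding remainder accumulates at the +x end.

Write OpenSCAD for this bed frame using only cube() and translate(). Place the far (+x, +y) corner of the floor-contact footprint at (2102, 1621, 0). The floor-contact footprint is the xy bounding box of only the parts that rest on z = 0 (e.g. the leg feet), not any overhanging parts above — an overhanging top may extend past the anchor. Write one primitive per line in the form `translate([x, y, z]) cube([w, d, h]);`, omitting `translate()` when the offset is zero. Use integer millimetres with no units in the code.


// slat z = rail_z + rail_h = 256 + 172 = 428
// slat gap = ⌊(1797 − 13·72) / 14⌋ = 61
translate([139, 489, 0]) cube([83, 83, 486]);
translate([139, 1538, 0]) cube([83, 83, 486]);
translate([2019, 489, 0]) cube([83, 83, 486]);
translate([2019, 1538, 0]) cube([83, 83, 486]);
translate([222, 489, 256]) cube([1797, 34, 172]);
translate([222, 1587, 256]) cube([1797, 34, 172]);
translate([139, 572, 256]) cube([34, 966, 172]);
translate([2068, 572, 256]) cube([34, 966, 172]);
translate([283, 489, 428]) cube([72, 1132, 22]);
translate([416, 489, 428]) cube([72, 1132, 22]);
translate([549, 489, 428]) cube([72, 1132, 22]);
translate([682, 489, 428]) cube([72, 1132, 22]);
translate([815, 489, 428]) cube([72, 1132, 22]);
translate([948, 489, 428]) cube([72, 1132, 22]);
translate([1081, 489, 428]) cube([72, 1132, 22]);
translate([1214, 489, 428]) cube([72, 1132, 22]);
translate([1347, 489, 428]) cube([72, 1132, 22]);
translate([1480, 489, 428]) cube([72, 1132, 22]);
translate([1613, 489, 428]) cube([72, 1132, 22]);
translate([1746, 489, 428]) cube([72, 1132, 22]);
translate([1879, 489, 428]) cube([72, 1132, 22]);


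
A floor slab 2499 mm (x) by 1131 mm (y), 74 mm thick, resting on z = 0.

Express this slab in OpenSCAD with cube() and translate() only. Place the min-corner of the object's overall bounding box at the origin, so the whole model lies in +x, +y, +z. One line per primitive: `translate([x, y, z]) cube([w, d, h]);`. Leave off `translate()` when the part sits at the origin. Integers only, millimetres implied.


cube([2499, 1131, 74]);


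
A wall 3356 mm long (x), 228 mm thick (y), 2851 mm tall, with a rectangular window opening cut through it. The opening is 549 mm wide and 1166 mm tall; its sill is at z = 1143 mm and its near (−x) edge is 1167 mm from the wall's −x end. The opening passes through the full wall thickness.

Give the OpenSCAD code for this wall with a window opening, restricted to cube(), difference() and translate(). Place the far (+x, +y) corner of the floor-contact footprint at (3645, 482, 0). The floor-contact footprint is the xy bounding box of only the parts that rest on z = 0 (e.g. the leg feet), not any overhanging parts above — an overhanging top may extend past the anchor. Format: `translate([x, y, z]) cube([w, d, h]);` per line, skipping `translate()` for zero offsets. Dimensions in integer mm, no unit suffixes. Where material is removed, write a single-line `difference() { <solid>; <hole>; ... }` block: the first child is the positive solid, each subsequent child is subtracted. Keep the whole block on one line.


difference() { translate([289, 254, 0]) cube([3356, 228, 2851]); translate([1456, 254, 1143]) cube([549, 228, 1166]); }


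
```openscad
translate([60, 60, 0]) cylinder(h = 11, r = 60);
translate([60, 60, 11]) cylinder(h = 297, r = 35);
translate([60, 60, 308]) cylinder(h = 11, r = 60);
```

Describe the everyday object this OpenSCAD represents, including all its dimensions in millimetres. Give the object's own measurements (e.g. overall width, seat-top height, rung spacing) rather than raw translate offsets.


A spool: two coaxial disc flanges of radius 60 mm and thickness 11 mm, joined by a core cylinder of radius 35 mm and height 297 mm. The lower flange rests on z = 0 and the three cylinders share a vertical axis.


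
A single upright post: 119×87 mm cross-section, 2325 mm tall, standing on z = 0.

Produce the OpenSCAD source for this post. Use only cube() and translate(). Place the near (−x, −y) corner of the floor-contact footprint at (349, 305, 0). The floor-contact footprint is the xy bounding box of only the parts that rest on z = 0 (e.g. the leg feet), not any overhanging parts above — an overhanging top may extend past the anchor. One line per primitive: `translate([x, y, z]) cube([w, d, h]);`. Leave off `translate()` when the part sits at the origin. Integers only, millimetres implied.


translate([349, 305, 0]) cube([119, 87, 2325]);


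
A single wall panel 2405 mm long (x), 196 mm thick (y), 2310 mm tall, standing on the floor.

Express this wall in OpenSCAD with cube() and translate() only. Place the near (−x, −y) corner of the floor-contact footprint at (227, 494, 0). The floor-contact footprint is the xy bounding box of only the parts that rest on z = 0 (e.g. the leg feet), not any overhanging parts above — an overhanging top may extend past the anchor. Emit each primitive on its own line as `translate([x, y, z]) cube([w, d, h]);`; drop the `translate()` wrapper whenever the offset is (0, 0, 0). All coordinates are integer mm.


translate([227, 494, 0]) cube([2405, 196, 2310]);


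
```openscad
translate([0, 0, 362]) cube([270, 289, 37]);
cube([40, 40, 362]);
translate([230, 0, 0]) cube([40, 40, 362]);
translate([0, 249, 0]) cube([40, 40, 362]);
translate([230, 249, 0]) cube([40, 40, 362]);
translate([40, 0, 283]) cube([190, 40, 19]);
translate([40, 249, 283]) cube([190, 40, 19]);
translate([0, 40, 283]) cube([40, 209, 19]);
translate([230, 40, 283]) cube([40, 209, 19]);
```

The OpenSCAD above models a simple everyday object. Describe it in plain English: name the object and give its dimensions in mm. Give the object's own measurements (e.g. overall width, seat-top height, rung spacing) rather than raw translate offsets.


A four-legged stool. The seat is a 270×289×37 mm slab whose top surface is at z = 399 mm; four square legs, each 40×40 mm in cross-section, run from the floor (z = 0) to the underside of the seat, each flush with a corner of the seat. Four stretchers, 40 mm wide and 19 mm tall, connect adjacent legs with their undersides at z = 283 mm, each running between the inner faces of the legs it joins and aligned with the legs' outer faces on the other axis.


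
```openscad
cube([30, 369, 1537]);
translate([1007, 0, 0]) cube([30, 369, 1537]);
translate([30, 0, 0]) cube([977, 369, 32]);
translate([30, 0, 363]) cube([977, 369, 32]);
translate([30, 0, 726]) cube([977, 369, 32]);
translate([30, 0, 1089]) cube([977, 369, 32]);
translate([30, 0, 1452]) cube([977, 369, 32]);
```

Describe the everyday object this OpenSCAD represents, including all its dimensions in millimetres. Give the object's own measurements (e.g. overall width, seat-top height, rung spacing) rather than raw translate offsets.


An open bookshelf. Two side panels, each 30 mm thick, 369 mm deep and 1537 mm tall, stand 1037 mm apart (outside-to-outside). Between them sit 5 shelves, each 32 mm thick and 369 mm deep, spanning the full gap between the sides. The bottom shelf rests on the floor (its underside at z = 0) and the clear gap between one shelf's top and the next shelf's underside is 331 mm.


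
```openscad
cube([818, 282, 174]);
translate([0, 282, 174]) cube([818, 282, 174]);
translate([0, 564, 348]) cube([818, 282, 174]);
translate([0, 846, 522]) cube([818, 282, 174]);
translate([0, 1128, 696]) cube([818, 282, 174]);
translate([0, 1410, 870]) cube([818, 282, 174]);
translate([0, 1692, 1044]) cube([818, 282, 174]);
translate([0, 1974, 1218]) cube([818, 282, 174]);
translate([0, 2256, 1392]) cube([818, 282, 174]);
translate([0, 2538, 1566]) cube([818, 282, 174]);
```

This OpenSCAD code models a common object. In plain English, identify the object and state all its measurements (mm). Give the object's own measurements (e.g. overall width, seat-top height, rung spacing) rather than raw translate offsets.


A straight staircase of 10 solid steps. Each step is 818 mm wide (x), 282 mm deep (y, the going) and 174 mm tall (the rise). The first step rests on the floor; each subsequent step sits one going further in +y and one rise higher in +z, directly behind and above the previous step with no overlap.


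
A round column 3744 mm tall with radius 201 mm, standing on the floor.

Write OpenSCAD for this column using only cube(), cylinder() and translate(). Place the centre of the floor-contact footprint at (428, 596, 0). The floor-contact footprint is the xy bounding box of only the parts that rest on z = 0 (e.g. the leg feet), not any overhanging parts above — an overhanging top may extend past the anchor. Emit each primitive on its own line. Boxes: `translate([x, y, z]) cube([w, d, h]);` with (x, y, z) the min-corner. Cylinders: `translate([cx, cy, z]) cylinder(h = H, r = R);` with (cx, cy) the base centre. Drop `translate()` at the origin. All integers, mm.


translate([428, 596, 0]) cylinder(h = 3744, r = 201);


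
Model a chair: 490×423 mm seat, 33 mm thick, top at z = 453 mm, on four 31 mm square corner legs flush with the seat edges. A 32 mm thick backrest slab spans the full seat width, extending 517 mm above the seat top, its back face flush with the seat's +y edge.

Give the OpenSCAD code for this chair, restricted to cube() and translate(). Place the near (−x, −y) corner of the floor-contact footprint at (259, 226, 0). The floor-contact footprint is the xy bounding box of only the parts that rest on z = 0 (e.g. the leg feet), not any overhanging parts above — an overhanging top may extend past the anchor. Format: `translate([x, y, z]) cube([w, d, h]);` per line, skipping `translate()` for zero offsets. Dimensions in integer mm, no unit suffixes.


translate([259, 226, 420]) cube([490, 423, 33]);
translate([259, 226, 0]) cube([31, 31, 420]);
translate([718, 226, 0]) cube([31, 31, 420]);
translate([259, 618, 0]) cube([31, 31, 420]);
translate([718, 618, 0]) cube([31, 31, 420]);
translate([259, 617, 453]) cube([490, 32, 517]);


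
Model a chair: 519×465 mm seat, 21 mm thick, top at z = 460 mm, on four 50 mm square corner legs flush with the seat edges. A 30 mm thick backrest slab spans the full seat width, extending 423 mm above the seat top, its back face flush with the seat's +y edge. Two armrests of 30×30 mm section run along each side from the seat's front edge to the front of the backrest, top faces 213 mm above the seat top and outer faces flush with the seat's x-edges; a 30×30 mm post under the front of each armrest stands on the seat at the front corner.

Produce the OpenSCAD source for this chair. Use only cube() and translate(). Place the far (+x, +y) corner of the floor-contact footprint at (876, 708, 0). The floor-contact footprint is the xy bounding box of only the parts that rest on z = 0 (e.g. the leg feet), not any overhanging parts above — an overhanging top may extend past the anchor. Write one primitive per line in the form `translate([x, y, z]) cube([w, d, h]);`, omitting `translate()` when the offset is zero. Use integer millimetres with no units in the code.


// leg_h = 460 - 21 = 439
// arm post h = 213 - 30 = 183
translate([357, 243, 439]) cube([519, 465, 21]);
translate([357, 243, 0]) cube([50, 50, 439]);
translate([826, 243, 0]) cube([50, 50, 439]);
translate([357, 658, 0]) cube([50, 50, 439]);
translate([826, 658, 0]) cube([50, 50, 439]);
translate([357, 678, 460]) cube([519, 30, 423]);
translate([357, 243, 643]) cube([30, 435, 30]);
translate([846, 243, 643]) cube([30, 435, 30]);
translate([357, 243, 460]) cube([30, 30, 183]);
translate([846, 243, 460]) cube([30, 30, 183]);


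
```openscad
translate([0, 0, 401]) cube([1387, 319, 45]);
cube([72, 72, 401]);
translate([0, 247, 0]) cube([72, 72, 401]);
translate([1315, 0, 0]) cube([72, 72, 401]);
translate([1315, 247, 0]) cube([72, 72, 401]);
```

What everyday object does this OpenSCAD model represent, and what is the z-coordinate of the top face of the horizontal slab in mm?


A bench. The seat-top height is 446 mm.

A long slab on four corner posts — a bench. The slab sits at z = 401 with thickness 45, so the top is 401 + 45 = 446 mm.


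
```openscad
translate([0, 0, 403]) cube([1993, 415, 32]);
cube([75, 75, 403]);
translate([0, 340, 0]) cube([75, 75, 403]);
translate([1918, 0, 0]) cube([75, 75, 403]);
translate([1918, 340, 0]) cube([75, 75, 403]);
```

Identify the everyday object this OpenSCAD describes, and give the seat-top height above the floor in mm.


A bench. The seat-top height is 435 mm.

A long slab on four corner posts — a bench. The slab sits at z = 403 with thickness 32, so the top is 403 + 32 = 435 mm.


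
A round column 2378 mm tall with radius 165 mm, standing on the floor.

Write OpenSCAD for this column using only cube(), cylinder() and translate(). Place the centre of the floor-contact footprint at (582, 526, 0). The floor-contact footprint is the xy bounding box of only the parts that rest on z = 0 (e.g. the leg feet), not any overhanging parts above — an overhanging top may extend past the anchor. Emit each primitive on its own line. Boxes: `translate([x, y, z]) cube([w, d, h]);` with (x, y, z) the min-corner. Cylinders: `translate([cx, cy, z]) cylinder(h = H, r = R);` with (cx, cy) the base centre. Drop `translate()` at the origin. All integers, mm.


translate([582, 526, 0]) cylinder(h = 2378, r = 165);


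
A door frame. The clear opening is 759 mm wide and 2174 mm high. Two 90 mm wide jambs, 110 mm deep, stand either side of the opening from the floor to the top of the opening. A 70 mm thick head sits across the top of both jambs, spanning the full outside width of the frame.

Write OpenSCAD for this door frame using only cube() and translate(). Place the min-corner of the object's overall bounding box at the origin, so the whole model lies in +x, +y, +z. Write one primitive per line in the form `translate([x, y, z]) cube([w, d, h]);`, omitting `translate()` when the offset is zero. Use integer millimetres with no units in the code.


cube([90, 110, 2174]);
translate([849, 0, 0]) cube([90, 110, 2174]);
translate([0, 0, 2174]) cube([939, 110, 70]);


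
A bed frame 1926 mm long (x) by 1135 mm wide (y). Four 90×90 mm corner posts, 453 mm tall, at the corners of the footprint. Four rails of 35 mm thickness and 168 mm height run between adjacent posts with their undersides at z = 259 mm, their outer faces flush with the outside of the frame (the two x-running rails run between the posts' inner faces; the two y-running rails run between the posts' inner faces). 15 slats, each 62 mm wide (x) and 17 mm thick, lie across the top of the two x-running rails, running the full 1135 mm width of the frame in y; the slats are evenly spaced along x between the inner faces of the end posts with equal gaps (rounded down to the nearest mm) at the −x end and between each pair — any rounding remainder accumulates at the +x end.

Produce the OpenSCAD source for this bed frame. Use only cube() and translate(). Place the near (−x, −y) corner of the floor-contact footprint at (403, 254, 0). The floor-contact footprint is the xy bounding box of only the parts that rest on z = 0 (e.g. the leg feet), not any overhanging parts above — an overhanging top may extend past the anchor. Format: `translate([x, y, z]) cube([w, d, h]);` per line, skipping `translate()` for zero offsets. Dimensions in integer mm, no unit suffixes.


translate([403, 254, 0]) cube([90, 90, 453]);
translate([403, 1299, 0]) cube([90, 90, 453]);
translate([2239, 254, 0]) cube([90, 90, 453]);
translate([2239, 1299, 0]) cube([90, 90, 453]);
translate([493, 254, 259]) cube([1746, 35, 168]);
translate([493, 1354, 259]) cube([1746, 35, 168]);
translate([403, 344, 259]) cube([35, 955, 168]);
translate([2294, 344, 259]) cube([35, 955, 168]);
translate([544, 254, 427]) cube([62, 1135, 17]);
translate([657, 254, 427]) cube([62, 1135, 17]);
translate([770, 254, 427]) cube([62, 1135, 17]);
translate([883, 254, 427]) cube([62, 1135, 17]);
translate([996, 254, 427]) cube([62, 1135, 17]);
translate([1109, 254, 427]) cube([62, 1135, 17]);
translate([1222, 254, 427]) cube([62, 1135, 17]);
translate([1335, 254, 427]) cube([62, 1135, 17]);
translate([1448, 254, 427]) cube([62, 1135, 17]);
translate([1561, 254, 427]) cube([62, 1135, 17]);
translate([1674, 254, 427]) cube([62, 1135, 17]);
translate([1787, 254, 427]) cube([62, 1135, 17]);
translate([1900, 254, 427]) cube([62, 1135, 17]);
translate([2013, 254, 427]) cube([62, 1135, 17]);
translate([2126, 254, 427]) cube([62, 1135, 17]);


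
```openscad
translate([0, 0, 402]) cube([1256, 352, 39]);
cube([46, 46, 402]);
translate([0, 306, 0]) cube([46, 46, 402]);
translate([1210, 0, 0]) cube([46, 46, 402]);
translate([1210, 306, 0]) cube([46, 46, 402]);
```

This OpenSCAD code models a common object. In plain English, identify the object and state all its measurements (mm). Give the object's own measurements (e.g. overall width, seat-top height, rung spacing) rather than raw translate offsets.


A long wooden bench with a 1256 mm (x) × 352 mm (y) seat, 39 mm thick, its top surface 441 mm above the floor. Four 46 mm square legs at the seat corners, flush with the edges, run from z = 0 to the seat underside.


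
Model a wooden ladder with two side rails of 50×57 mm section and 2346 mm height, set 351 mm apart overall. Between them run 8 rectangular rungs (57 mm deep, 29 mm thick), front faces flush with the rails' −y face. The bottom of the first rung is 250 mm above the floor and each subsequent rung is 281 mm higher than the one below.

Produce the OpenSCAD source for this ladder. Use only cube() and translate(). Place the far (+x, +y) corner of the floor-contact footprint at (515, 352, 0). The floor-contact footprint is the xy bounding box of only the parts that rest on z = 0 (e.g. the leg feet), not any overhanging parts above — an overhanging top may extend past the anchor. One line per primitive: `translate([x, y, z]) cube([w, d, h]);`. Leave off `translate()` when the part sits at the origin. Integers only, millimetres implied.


// rung span = 351 - 2*50 = 251
// rung[k] z = 250 + k*281
translate([164, 295, 0]) cube([50, 57, 2346]);
translate([465, 295, 0]) cube([50, 57, 2346]);
translate([214, 295, 250]) cube([251, 57, 29]);
translate([214, 295, 531]) cube([251, 57, 29]);
translate([214, 295, 812]) cube([251, 57, 29]);
translate([214, 295, 1093]) cube([251, 57, 29]);
translate([214, 295, 1374]) cube([251, 57, 29]);
translate([214, 295, 1655]) cube([251, 57, 29]);
translate([214, 295, 1936]) cube([251, 57, 29]);
translate([214, 295, 2217]) cube([251, 57, 29]);


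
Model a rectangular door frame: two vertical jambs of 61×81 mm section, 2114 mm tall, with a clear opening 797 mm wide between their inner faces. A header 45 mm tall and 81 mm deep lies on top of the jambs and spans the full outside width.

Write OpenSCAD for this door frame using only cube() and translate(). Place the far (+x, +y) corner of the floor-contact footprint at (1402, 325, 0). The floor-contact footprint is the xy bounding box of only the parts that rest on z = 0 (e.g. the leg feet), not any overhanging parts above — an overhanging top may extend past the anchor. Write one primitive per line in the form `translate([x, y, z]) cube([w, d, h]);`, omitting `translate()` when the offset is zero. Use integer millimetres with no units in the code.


translate([483, 244, 0]) cube([61, 81, 2114]);
translate([1341, 244, 0]) cube([61, 81, 2114]);
translate([483, 244, 2114]) cube([919, 81, 45]);


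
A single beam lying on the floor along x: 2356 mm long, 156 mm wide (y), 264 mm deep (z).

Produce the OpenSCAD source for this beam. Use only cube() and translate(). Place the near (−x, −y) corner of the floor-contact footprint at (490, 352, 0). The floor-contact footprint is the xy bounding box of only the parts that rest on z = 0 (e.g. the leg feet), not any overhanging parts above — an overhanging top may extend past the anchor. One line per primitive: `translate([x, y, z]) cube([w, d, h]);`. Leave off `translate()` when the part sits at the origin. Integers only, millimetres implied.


translate([490, 352, 0]) cube([2356, 156, 264]);


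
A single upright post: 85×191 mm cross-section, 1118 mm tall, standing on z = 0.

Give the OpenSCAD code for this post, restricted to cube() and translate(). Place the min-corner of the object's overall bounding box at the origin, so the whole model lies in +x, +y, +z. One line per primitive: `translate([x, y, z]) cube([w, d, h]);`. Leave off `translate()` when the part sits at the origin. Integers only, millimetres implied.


cube([85, 191, 1118]);


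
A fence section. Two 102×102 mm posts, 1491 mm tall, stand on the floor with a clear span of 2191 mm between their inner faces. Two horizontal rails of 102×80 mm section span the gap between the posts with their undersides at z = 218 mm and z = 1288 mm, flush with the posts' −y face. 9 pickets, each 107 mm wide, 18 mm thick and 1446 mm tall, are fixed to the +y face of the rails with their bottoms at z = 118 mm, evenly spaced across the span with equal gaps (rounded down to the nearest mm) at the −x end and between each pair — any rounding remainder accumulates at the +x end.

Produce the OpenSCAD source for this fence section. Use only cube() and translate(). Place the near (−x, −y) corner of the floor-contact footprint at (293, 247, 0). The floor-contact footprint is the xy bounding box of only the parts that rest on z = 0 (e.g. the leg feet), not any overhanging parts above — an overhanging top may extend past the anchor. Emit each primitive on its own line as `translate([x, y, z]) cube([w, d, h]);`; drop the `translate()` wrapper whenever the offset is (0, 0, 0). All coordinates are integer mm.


translate([293, 247, 0]) cube([102, 102, 1491]);
translate([2586, 247, 0]) cube([102, 102, 1491]);
translate([395, 247, 218]) cube([2191, 102, 80]);
translate([395, 247, 1288]) cube([2191, 102, 80]);
translate([517, 349, 118]) cube([107, 18, 1446]);
translate([746, 349, 118]) cube([107, 18, 1446]);
translate([975, 349, 118]) cube([107, 18, 1446]);
translate([1204, 349, 118]) cube([107, 18, 1446]);
translate([1433, 349, 118]) cube([107, 18, 1446]);
translate([1662, 349, 118]) cube([107, 18, 1446]);
translate([1891, 349, 118]) cube([107, 18, 1446]);
translate([2120, 349, 118]) cube([107, 18, 1446]);
translate([2349, 349, 118]) cube([107, 18, 1446]);


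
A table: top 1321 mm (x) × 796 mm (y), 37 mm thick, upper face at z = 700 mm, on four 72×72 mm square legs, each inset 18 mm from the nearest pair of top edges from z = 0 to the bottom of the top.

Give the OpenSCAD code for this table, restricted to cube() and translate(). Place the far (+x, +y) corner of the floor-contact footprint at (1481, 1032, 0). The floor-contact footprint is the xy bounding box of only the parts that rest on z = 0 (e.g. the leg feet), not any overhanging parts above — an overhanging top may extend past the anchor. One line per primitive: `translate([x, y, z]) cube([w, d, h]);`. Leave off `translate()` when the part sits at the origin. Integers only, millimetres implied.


// leg_h = 700 - 37 = 663
translate([178, 254, 663]) cube([1321, 796, 37]);
translate([196, 272, 0]) cube([72, 72, 663]);
translate([1409, 272, 0]) cube([72, 72, 663]);
translate([196, 960, 0]) cube([72, 72, 663]);
translate([1409, 960, 0]) cube([72, 72, 663]);


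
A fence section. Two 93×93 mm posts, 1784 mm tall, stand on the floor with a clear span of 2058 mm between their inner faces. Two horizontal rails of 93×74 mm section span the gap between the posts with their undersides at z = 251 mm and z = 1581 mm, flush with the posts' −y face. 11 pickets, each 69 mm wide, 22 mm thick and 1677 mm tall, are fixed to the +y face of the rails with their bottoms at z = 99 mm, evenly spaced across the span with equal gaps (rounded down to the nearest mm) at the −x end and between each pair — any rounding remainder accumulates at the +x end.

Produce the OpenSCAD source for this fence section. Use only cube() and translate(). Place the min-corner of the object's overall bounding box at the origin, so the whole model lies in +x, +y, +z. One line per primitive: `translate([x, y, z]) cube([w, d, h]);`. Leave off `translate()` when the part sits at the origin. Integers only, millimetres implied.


cube([93, 93, 1784]);
translate([2151, 0, 0]) cube([93, 93, 1784]);
translate([93, 0, 251]) cube([2058, 93, 74]);
translate([93, 0, 1581]) cube([2058, 93, 74]);
translate([201, 93, 99]) cube([69, 22, 1677]);
translate([378, 93, 99]) cube([69, 22, 1677]);
translate([555, 93, 99]) cube([69, 22, 1677]);
translate([732, 93, 99]) cube([69, 22, 1677]);
translate([909, 93, 99]) cube([69, 22, 1677]);
translate([1086, 93, 99]) cube([69, 22, 1677]);
translate([1263, 93, 99]) cube([69, 22, 1677]);
translate([1440, 93, 99]) cube([69, 22, 1677]);
translate([1617, 93, 99]) cube([69, 22, 1677]);
translate([1794, 93, 99]) cube([69, 22, 1677]);
translate([1971, 93, 99]) cube([69, 22, 1677]);


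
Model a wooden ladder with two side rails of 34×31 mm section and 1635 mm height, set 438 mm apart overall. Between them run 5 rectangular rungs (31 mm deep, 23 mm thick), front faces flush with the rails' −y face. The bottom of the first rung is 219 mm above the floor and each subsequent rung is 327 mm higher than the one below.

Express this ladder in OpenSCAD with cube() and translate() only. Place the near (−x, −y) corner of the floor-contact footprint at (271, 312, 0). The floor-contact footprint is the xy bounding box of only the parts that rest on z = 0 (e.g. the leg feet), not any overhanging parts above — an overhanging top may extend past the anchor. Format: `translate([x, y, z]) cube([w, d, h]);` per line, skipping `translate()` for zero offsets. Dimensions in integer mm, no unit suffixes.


translate([271, 312, 0]) cube([34, 31, 1635]);
translate([675, 312, 0]) cube([34, 31, 1635]);
translate([305, 312, 219]) cube([370, 31, 23]);
translate([305, 312, 546]) cube([370, 31, 23]);
translate([305, 312, 873]) cube([370, 31, 23]);
translate([305, 312, 1200]) cube([370, 31, 23]);
translate([305, 312, 1527]) cube([370, 31, 23]);


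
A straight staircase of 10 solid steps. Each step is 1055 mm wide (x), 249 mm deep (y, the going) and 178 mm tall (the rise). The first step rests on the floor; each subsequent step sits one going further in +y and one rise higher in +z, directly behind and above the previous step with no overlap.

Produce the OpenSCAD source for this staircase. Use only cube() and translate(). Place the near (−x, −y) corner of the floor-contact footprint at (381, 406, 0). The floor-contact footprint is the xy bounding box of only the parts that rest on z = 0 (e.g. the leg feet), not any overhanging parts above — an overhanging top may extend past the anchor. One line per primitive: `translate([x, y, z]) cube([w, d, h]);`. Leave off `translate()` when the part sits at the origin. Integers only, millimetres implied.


translate([381, 406, 0]) cube([1055, 249, 178]);
translate([381, 655, 178]) cube([1055, 249, 178]);
translate([381, 904, 356]) cube([1055, 249, 178]);
translate([381, 1153, 534]) cube([1055, 249, 178]);
translate([381, 1402, 712]) cube([1055, 249, 178]);
translate([381, 1651, 890]) cube([1055, 249, 178]);
translate([381, 1900, 1068]) cube([1055, 249, 178]);
translate([381, 2149, 1246]) cube([1055, 249, 178]);
translate([381, 2398, 1424]) cube([1055, 249, 178]);
translate([381, 2647, 1602]) cube([1055, 249, 178]);


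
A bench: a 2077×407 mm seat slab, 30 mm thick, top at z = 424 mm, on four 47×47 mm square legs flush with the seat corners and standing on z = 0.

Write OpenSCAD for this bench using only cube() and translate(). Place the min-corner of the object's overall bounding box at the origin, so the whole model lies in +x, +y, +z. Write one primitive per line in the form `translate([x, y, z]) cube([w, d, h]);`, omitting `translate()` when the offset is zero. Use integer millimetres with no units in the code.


translate([0, 0, 394]) cube([2077, 407, 30]);
cube([47, 47, 394]);
translate([0, 360, 0]) cube([47, 47, 394]);
translate([2030, 0, 0]) cube([47, 47, 394]);
translate([2030, 360, 0]) cube([47, 47, 394]);


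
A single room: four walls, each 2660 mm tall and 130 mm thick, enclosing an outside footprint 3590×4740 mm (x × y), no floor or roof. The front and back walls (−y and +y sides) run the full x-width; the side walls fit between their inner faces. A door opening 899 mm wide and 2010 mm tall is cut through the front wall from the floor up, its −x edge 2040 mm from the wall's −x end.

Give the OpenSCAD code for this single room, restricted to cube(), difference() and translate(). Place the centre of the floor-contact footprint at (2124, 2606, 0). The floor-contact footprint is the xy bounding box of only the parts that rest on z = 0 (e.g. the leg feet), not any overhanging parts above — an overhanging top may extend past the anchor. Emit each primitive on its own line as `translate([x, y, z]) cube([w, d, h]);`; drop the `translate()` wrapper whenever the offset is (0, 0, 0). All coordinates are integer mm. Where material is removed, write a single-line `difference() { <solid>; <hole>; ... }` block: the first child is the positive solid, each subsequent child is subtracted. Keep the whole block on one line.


difference() { translate([329, 236, 0]) cube([3590, 130, 2660]); translate([2369, 236, 0]) cube([899, 130, 2010]); }
translate([329, 4846, 0]) cube([3590, 130, 2660]);
translate([329, 366, 0]) cube([130, 4480, 2660]);
translate([3789, 366, 0]) cube([130, 4480, 2660]);


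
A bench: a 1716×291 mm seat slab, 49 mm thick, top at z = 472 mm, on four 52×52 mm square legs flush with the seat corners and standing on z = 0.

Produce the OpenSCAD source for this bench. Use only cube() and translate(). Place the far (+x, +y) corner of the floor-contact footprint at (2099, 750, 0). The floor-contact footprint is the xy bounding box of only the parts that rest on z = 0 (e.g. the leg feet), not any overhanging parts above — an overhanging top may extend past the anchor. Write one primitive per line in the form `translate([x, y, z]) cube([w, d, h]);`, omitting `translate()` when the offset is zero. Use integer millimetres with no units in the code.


// leg_h = 472 − 49 = 423
translate([383, 459, 423]) cube([1716, 291, 49]);
translate([383, 459, 0]) cube([52, 52, 423]);
translate([383, 698, 0]) cube([52, 52, 423]);
translate([2047, 459, 0]) cube([52, 52, 423]);
translate([2047, 698, 0]) cube([52, 52, 423]);
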